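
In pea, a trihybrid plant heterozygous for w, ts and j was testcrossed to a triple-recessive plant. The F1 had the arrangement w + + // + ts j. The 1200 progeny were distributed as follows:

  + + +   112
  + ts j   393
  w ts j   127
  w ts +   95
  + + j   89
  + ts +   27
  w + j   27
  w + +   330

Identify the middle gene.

j

The two rarest classes, w + j and + ts +, are the double crossovers. Comparing them with the parentals, only the j allele has switched, so j is the middle locus and the order is ts – j – w.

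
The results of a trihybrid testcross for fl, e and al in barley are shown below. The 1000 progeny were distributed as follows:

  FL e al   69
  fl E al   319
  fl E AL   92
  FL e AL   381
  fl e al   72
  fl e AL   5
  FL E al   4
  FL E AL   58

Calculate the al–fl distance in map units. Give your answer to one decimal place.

17.0 map units

The two most frequent reciprocal classes, FL e AL and fl E al, are the parental types, so the F1 was FL e AL / fl E al.
The two rarest classes, fl e AL and FL E al, are the double crossovers. Comparing them with the parentals, only the fl allele has switched, so fl is the middle locus and the order is al – fl – e.
Crossovers in the al–fl interval produce the single-crossover classes FL e al and fl E AL (69 + 92 = 161) plus the double crossovers (9).
RF(al–fl) = (161 + 9) / 1000 = 170/1000 = 0.1700 → 17.0 map units.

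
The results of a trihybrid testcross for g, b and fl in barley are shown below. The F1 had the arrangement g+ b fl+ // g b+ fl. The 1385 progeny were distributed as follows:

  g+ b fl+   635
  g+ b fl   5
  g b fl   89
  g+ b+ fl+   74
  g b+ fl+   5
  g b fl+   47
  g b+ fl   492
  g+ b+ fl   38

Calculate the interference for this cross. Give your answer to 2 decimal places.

The two rarest classes, g+ b fl and g b+ fl+, are the double crossovers. Comparing them with the parentals, only the fl allele has switched, so fl is the middle locus and the order is g – fl – b.
g–fl: (85 + 10)/1385 = 0.0686; fl–b: (163 + 10)/1385 = 0.1249.
Expected DCO frequency = 0.0686 × 0.1249 ≈ 0.00857; observed = 10/1385 ≈ 0.00722.
Coefficient of coincidence = 0.00722/0.00857 ≈ 0.84; interference = 1 − 0.84 = 0.16.

0.16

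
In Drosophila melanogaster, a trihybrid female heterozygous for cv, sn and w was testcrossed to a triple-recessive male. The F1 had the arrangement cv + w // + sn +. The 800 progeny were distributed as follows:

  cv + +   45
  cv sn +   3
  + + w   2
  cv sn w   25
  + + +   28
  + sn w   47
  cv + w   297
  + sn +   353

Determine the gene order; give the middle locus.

The two rarest classes, + + w and cv sn +, are the double crossovers. Comparing them with the parentals, only the cv allele has switched, so cv is the middle locus and the order is sn – cv – w.

cv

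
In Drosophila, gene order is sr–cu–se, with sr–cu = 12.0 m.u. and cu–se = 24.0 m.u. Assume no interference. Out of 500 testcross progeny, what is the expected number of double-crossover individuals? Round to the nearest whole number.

Map distances give recombination frequencies of 0.120 and 0.240 for the two intervals.
With no interference, expected double-crossover frequency = 0.120 × 0.240 = 0.02880.
Expected number = 0.02880 × 500 = 14.40 ≈ 14.

14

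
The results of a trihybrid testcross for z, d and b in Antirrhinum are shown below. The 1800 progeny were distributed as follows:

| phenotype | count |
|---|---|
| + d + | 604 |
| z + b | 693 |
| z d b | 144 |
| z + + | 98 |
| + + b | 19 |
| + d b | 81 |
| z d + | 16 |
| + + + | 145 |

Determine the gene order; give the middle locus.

The two most frequent reciprocal classes, + d + and z + b, are the parental types, so the F1 was + d + / z + b.
The two rarest classes, z d + and + + b, are the double crossovers. Comparing them with the parentals, only the z allele has switched, so z is the middle locus and the order is b – z – d.

z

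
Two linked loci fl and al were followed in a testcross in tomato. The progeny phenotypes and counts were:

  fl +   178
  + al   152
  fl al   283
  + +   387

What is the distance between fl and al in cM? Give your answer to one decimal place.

The two most frequent classes, + + (387) and fl al (283), are the parental types, so the F1 was + + / fl al.
The recombinant classes are + al and fl +: 152 + 178 = 330.
Recombination frequency = 330/1000 = 0.3300 ≈ 33.0%, i.e. 33.0 cM.

33.0 cM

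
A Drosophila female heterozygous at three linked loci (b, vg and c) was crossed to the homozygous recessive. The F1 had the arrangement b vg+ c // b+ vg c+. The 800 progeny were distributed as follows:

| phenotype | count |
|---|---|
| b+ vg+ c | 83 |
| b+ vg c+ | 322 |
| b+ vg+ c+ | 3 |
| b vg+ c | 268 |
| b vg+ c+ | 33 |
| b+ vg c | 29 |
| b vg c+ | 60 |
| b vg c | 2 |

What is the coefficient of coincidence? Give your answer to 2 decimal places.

0.40

The two rarest classes, b vg c and b+ vg+ c+, are the double crossovers. Comparing them with the parentals, only the vg allele has switched, so vg is the middle locus and the order is c – vg – b.
c–vg: (62 + 5)/800 = 0.0838; vg–b: (143 + 5)/800 = 0.1850.
Expected DCO frequency = 0.0838 × 0.1850 ≈ 0.01550; observed = 5/800 ≈ 0.00625.
Coefficient of coincidence = 0.00625/0.01550 ≈ 0.40.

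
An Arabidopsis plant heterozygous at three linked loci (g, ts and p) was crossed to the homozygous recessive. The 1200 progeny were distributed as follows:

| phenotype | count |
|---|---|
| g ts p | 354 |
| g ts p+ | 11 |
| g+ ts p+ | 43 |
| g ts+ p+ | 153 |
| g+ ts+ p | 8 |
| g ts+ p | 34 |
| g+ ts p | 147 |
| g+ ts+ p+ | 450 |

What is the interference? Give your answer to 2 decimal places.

0.26

The two most frequent reciprocal classes, g ts p and g+ ts+ p+, are the parental types, so the F1 was g ts p / g+ ts+ p+.
The two rarest classes, g ts p+ and g+ ts+ p, are the double crossovers. Comparing them with the parentals, only the p allele has switched, so p is the middle locus and the order is ts – p – g.
ts–p: (77 + 19)/1200 = 0.0800; p–g: (300 + 19)/1200 = 0.2658.
Expected DCO frequency = 0.0800 × 0.2658 ≈ 0.02126; observed = 19/1200 ≈ 0.01583.
Coefficient of coincidence = 0.01583/0.02126 ≈ 0.74; interference = 1 − 0.74 = 0.26.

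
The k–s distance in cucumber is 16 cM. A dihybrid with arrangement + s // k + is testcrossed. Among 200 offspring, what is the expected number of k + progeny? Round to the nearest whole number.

A map distance of 16 cM corresponds to a recombination frequency of 0.160.
The F1 is + s / k +, so k + is a parental gamete class with expected frequency (1 − r)/2 = 0.840/2 = 0.4200.
Expected number = 0.4200 × 200 = 84.00 ≈ 84.

84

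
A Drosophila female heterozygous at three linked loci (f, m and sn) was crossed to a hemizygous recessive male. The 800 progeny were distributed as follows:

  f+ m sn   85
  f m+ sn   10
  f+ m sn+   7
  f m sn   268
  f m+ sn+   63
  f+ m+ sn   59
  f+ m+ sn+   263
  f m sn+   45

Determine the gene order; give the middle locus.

m

The two most frequent reciprocal classes, f m sn and f+ m+ sn+, are the parental types, so the F1 was f m sn / f+ m+ sn+.
The two rarest classes, f m+ sn and f+ m sn+, are the double crossovers. Comparing them with the parentals, only the m allele has switched, so m is the middle locus and the order is f – m – sn.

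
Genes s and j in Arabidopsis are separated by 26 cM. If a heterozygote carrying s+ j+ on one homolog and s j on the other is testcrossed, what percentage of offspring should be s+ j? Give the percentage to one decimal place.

A map distance of 26 cM corresponds to a recombination frequency of 0.260.
The F1 is s+ j+ / s j, so s+ j is a recombinant gamete class with expected frequency r/2 = 0.260/2 = 0.1300.
That is 0.1300 = 13.0% of the progeny.

13.0%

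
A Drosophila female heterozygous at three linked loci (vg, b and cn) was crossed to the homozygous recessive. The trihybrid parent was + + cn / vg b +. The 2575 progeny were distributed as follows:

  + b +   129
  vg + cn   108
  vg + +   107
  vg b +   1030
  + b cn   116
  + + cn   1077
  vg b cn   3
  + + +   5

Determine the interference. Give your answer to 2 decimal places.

The two rarest classes, + + + and vg b cn, are the double crossovers. Comparing them with the parentals, only the cn allele has switched, so cn is the middle locus and the order is vg – cn – b.
vg–cn: (237 + 8)/2575 = 0.0951; cn–b: (223 + 8)/2575 = 0.0897.
Expected DCO frequency = 0.0951 × 0.0897 ≈ 0.00853; observed = 8/2575 ≈ 0.00311.
Coefficient of coincidence = 0.00311/0.00853 ≈ 0.36; interference = 1 − 0.36 = 0.64.

0.64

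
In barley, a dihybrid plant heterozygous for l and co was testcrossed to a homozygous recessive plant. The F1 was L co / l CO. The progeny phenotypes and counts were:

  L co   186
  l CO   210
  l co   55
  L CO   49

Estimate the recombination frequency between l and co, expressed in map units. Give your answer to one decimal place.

The recombinant classes are L CO and l co: 49 + 55 = 104.
Recombination frequency = 104/500 = 0.2080 ≈ 20.8%, i.e. 20.8 map units.

20.8 map units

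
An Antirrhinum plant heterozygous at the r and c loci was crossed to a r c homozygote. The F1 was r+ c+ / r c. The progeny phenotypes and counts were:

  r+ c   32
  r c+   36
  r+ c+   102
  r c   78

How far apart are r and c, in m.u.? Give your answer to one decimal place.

The recombinant classes are r+ c and r c+: 32 + 36 = 68.
Recombination frequency = 68/248 = 0.2742 ≈ 27.4%, i.e. 27.4 m.u.

27.4 m.u.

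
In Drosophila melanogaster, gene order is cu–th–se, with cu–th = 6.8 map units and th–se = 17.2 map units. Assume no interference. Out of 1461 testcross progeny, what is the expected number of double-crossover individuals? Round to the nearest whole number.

Map distances give recombination frequencies of 0.068 and 0.172 for the two intervals.
With no interference, expected double-crossover frequency = 0.068 × 0.172 = 0.01170.
Expected number = 0.01170 × 1461 = 17.09 ≈ 17.

17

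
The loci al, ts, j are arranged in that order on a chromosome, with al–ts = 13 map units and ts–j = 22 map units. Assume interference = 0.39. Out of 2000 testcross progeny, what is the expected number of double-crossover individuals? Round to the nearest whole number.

Map distances give recombination frequencies of 0.130 and 0.220 for the two intervals.
With interference 0.39 (so coincidence = 0.61), expected double-crossover frequency = 0.130 × 0.220 × 0.61 = 0.01745.
Expected number = 0.01745 × 2000 = 34.89 ≈ 35.

35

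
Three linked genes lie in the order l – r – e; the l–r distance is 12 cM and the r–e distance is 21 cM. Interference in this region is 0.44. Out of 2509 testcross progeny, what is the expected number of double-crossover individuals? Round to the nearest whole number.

35

Map distances give recombination frequencies of 0.120 and 0.210 for the two intervals.
With interference 0.44 (so coincidence = 0.56), expected double-crossover frequency = 0.120 × 0.210 × 0.56 = 0.01411.
Expected number = 0.01411 × 2509 = 35.41 ≈ 35.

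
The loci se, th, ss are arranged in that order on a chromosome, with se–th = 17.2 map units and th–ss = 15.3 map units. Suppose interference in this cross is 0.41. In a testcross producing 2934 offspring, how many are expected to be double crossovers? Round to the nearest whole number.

46

Map distances give recombination frequencies of 0.172 and 0.153 for the two intervals.
With interference 0.41 (so coincidence = 0.59), expected double-crossover frequency = 0.172 × 0.153 × 0.59 = 0.01553.
Expected number = 0.01553 × 2934 = 45.55 ≈ 46.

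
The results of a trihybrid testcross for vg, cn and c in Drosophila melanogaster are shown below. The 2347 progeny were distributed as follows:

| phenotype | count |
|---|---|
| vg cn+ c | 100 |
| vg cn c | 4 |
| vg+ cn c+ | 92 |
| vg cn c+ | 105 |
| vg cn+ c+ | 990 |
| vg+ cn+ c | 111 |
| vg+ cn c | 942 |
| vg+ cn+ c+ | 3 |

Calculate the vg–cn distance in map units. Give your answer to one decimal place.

The two most frequent reciprocal classes, vg+ cn c and vg cn+ c+, are the parental types, so the F1 was vg+ cn c / vg cn+ c+.
The two rarest classes, vg cn c and vg+ cn+ c+, are the double crossovers. Comparing them with the parentals, only the vg allele has switched, so vg is the middle locus and the order is cn – vg – c.
Crossovers in the cn–vg interval produce the single-crossover classes vg+ cn+ c and vg cn c+ (111 + 105 = 216) plus the double crossovers (7).
RF(cn–vg) = (216 + 7) / 2347 = 223/2347 = 0.0950 → 9.5 map units.

9.5 map units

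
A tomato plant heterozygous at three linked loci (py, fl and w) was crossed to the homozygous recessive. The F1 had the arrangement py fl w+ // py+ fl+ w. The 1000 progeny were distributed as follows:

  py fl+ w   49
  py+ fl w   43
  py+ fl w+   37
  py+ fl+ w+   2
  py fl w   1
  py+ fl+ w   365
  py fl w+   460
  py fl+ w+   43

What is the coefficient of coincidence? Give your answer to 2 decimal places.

The two rarest classes, py fl w and py+ fl+ w+, are the double crossovers. Comparing them with the parentals, only the w allele has switched, so w is the middle locus and the order is fl – w – py.
fl–w: (86 + 3)/1000 = 0.0890; w–py: (86 + 3)/1000 = 0.0890.
Expected DCO frequency = 0.0890 × 0.0890 ≈ 0.00792; observed = 3/1000 ≈ 0.00300.
Coefficient of coincidence = 0.00300/0.00792 ≈ 0.38.

0.38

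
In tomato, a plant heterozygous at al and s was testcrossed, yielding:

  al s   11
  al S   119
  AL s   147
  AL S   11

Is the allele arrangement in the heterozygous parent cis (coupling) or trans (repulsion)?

The two most frequent classes are AL s (147) and al S (119); these are the parental (non-recombinant) types.
So the F1 carried AL s on one chromosome and al S on the other — the recessive alleles are on opposite chromosomes (trans / repulsion).

trans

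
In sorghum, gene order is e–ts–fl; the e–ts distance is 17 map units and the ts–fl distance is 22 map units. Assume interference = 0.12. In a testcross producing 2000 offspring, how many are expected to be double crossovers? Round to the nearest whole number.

66

Map distances give recombination frequencies of 0.170 and 0.220 for the two intervals.
With interference 0.12 (so coincidence = 0.88), expected double-crossover frequency = 0.170 × 0.220 × 0.88 = 0.03291.
Expected number = 0.03291 × 2000 = 65.82 ≈ 66.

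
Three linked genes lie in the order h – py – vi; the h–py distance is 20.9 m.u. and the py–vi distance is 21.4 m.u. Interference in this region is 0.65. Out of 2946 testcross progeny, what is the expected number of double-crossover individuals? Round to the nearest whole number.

Map distances give recombination frequencies of 0.209 and 0.214 for the two intervals.
With interference 0.65 (so coincidence = 0.35), expected double-crossover frequency = 0.209 × 0.214 × 0.35 = 0.01565.
Expected number = 0.01565 × 2946 = 46.12 ≈ 46.

46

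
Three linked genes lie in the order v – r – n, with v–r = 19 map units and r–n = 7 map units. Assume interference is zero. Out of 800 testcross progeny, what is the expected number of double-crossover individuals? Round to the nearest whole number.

11

Map distances give recombination frequencies of 0.190 and 0.070 for the two intervals.
With no interference, expected double-crossover frequency = 0.190 × 0.070 = 0.01330.
Expected number = 0.01330 × 800 = 10.64 ≈ 11.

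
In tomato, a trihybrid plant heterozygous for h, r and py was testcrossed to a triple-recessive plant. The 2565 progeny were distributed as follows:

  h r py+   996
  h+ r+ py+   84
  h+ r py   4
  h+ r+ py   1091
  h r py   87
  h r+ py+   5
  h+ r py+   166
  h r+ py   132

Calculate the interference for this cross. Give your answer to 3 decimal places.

0.582

The two most frequent reciprocal classes, h+ r+ py and h r py+, are the parental types, so the F1 was h+ r+ py / h r py+.
The two rarest classes, h+ r py and h r+ py+, are the double crossovers. Comparing them with the parentals, only the r allele has switched, so r is the middle locus and the order is h – r – py.
h–r: (298 + 9)/2565 = 0.1197; r–py: (171 + 9)/2565 = 0.0702.
Expected DCO frequency = 0.1197 × 0.0702 ≈ 0.00840; observed = 9/2565 ≈ 0.00351.
Coefficient of coincidence = 0.00351/0.00840 ≈ 0.418; interference = 1 − 0.418 = 0.582.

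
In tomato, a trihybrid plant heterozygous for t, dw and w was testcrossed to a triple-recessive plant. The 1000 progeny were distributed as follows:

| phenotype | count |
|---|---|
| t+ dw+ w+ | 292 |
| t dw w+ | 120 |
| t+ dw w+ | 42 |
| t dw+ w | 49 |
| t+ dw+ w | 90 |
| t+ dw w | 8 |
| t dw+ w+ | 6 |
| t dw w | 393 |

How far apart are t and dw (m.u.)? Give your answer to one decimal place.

The two most frequent reciprocal classes, t+ dw+ w+ and t dw w, are the parental types, so the F1 was t+ dw+ w+ / t dw w.
The two rarest classes, t dw+ w+ and t+ dw w, are the double crossovers. Comparing them with the parentals, only the t allele has switched, so t is the middle locus and the order is dw – t – w.
Crossovers in the dw–t interval produce the single-crossover classes t+ dw w+ and t dw+ w (42 + 49 = 91) plus the double crossovers (14).
RF(dw–t) = (91 + 14) / 1000 = 105/1000 = 0.1050 → 10.5 m.u.

10.5 m.u.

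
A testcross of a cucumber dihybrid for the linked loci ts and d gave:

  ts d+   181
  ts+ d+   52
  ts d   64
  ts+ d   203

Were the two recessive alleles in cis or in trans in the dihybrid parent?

The two most frequent classes are ts+ d (203) and ts d+ (181); these are the parental (non-recombinant) types.
So the F1 carried ts+ d on one chromosome and ts d+ on the other — the recessive alleles are on opposite chromosomes (trans / repulsion).

trans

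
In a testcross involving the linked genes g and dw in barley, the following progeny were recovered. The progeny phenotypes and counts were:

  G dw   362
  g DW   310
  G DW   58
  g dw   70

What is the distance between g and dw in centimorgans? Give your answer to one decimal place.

16.0 centimorgans

The two most frequent classes, G dw (362) and g DW (310), are the parental types, so the F1 was G dw / g DW.
The recombinant classes are G DW and g dw: 58 + 70 = 128.
Recombination frequency = 128/800 = 0.1600 ≈ 16.0%, i.e. 16.0 centimorgans.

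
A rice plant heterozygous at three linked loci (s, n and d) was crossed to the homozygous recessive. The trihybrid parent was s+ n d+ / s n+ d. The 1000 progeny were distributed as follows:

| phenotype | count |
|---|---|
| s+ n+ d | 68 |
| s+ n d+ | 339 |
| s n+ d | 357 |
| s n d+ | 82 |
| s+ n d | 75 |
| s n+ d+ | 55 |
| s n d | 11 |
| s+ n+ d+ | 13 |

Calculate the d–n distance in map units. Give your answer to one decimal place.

The two rarest classes, s+ n+ d+ and s n d, are the double crossovers. Comparing them with the parentals, only the n allele has switched, so n is the middle locus and the order is d – n – s.
Crossovers in the d–n interval produce the single-crossover classes s+ n d and s n+ d+ (75 + 55 = 130) plus the double crossovers (24).
RF(d–n) = (130 + 24) / 1000 = 154/1000 = 0.1540 → 15.4 map units.

15.4 map units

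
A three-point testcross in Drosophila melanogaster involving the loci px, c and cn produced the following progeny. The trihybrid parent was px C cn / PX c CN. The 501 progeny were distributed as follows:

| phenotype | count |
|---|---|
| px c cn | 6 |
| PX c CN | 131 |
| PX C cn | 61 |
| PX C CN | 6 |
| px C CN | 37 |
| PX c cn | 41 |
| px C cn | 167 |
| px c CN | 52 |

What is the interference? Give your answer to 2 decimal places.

0.47

The two rarest classes, px c cn and PX C CN, are the double crossovers. Comparing them with the parentals, only the c allele has switched, so c is the middle locus and the order is px – c – cn.
px–c: (113 + 12)/501 = 0.2495; c–cn: (78 + 12)/501 = 0.1796.
Expected DCO frequency = 0.2495 × 0.1796 ≈ 0.04481; observed = 12/501 ≈ 0.02395.
Coefficient of coincidence = 0.02395/0.04481 ≈ 0.53; interference = 1 − 0.53 = 0.47.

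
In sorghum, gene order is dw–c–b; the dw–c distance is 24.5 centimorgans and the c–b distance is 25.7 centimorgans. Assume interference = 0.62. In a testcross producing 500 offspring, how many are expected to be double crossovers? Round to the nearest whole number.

12

Map distances give recombination frequencies of 0.245 and 0.257 for the two intervals.
With interference 0.62 (so coincidence = 0.38), expected double-crossover frequency = 0.245 × 0.257 × 0.38 = 0.02393.
Expected number = 0.02393 × 500 = 11.96 ≈ 12.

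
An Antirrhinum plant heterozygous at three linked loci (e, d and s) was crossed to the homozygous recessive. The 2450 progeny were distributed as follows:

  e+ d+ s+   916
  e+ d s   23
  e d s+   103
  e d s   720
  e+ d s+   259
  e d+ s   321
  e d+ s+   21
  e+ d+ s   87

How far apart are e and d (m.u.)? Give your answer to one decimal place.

The two most frequent reciprocal classes, e d s and e+ d+ s+, are the parental types, so the F1 was e d s / e+ d+ s+.
The two rarest classes, e+ d s and e d+ s+, are the double crossovers. Comparing them with the parentals, only the e allele has switched, so e is the middle locus and the order is d – e – s.
Crossovers in the d–e interval produce the single-crossover classes e d+ s and e+ d s+ (321 + 259 = 580) plus the double crossovers (44).
RF(d–e) = (580 + 44) / 2450 = 624/2450 = 0.2547 → 25.5 m.u.

25.5 m.u.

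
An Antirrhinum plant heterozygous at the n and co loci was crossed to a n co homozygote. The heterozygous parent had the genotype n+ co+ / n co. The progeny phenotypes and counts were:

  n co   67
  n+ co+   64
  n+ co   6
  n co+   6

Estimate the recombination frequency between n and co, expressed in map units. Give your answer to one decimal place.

8.4 map units

The recombinant classes are n+ co and n co+: 6 + 6 = 12.
Recombination frequency = 12/143 = 0.0839 ≈ 8.4%, i.e. 8.4 map units.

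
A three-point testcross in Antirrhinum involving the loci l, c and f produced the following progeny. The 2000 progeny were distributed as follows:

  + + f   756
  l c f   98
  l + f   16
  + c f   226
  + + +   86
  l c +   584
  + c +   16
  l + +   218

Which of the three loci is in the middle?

l

The two most frequent reciprocal classes, l c + and + + f, are the parental types, so the F1 was l c + / + + f.
The two rarest classes, + c + and l + f, are the double crossovers. Comparing them with the parentals, only the l allele has switched, so l is the middle locus and the order is f – l – c.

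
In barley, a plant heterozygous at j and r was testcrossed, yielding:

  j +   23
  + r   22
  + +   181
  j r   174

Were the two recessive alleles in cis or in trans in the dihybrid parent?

cis

The two most frequent classes are + + (181) and j r (174); these are the parental (non-recombinant) types.
So the F1 carried + + on one chromosome and j r on the other — the recessive alleles are on the same chromosome (cis / coupling).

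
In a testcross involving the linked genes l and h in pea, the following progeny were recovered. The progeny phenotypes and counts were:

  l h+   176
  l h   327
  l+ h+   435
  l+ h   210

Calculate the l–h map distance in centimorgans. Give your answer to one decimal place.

33.6 centimorgans

The two most frequent classes, l+ h+ (435) and l h (327), are the parental types, so the F1 was l+ h+ / l h.
The recombinant classes are l+ h and l h+: 210 + 176 = 386.
Recombination frequency = 386/1148 = 0.3362 ≈ 33.6%, i.e. 33.6 centimorgans.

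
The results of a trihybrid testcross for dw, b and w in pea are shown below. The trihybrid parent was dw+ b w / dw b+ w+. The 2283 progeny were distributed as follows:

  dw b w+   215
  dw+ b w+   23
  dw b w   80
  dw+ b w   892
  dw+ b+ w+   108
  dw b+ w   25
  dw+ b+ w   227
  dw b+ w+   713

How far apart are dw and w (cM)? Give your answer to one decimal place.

10.3 cM

The two rarest classes, dw+ b w+ and dw b+ w, are the double crossovers. Comparing them with the parentals, only the w allele has switched, so w is the middle locus and the order is dw – w – b.
Crossovers in the dw–w interval produce the single-crossover classes dw b w and dw+ b+ w+ (80 + 108 = 188) plus the double crossovers (48).
RF(dw–w) = (188 + 48) / 2283 = 236/2283 = 0.1034 → 10.3 cM.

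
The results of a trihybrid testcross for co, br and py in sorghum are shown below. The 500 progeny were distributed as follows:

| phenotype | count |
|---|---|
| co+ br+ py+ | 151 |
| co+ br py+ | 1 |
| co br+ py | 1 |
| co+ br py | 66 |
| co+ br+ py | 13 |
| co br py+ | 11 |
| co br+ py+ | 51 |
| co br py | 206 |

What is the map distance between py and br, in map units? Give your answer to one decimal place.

The two most frequent reciprocal classes, co br py and co+ br+ py+, are the parental types, so the F1 was co br py / co+ br+ py+.
The two rarest classes, co br+ py and co+ br py+, are the double crossovers. Comparing them with the parentals, only the br allele has switched, so br is the middle locus and the order is co – br – py.
Crossovers in the br–py interval produce the single-crossover classes co br py+ and co+ br+ py (11 + 13 = 24) plus the double crossovers (2).
RF(br–py) = (24 + 2) / 500 = 26/500 = 0.0520 → 5.2 map units.

5.2 map units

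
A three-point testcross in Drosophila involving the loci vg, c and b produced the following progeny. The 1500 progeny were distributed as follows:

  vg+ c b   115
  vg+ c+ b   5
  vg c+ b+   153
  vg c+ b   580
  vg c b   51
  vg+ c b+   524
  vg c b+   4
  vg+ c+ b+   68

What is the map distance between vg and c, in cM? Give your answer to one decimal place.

The two most frequent reciprocal classes, vg c+ b and vg+ c b+, are the parental types, so the F1 was vg c+ b / vg+ c b+.
The two rarest classes, vg+ c+ b and vg c b+, are the double crossovers. Comparing them with the parentals, only the vg allele has switched, so vg is the middle locus and the order is b – vg – c.
Crossovers in the vg–c interval produce the single-crossover classes vg c b and vg+ c+ b+ (51 + 68 = 119) plus the double crossovers (9).
RF(vg–c) = (119 + 9) / 1500 = 128/1500 = 0.0853 → 8.5 cM.

8.5 cM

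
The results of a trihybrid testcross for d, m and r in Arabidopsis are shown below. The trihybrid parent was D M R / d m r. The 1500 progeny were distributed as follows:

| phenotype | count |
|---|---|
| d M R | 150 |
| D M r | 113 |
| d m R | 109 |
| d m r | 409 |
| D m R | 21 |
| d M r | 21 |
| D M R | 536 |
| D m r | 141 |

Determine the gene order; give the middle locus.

m

The two rarest classes, D m R and d M r, are the double crossovers. Comparing them with the parentals, only the m allele has switched, so m is the middle locus and the order is d – m – r.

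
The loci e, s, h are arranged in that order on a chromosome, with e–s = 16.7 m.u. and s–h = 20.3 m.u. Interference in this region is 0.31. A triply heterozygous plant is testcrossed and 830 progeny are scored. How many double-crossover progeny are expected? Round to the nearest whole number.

19

Map distances give recombination frequencies of 0.167 and 0.203 for the two intervals.
With interference 0.31 (so coincidence = 0.69), expected double-crossover frequency = 0.167 × 0.203 × 0.69 = 0.02339.
Expected number = 0.02339 × 830 = 19.42 ≈ 19.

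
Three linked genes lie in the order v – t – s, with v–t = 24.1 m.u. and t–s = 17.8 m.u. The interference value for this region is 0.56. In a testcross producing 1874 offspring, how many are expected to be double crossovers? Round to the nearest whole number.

35

Map distances give recombination frequencies of 0.241 and 0.178 for the two intervals.
With interference 0.56 (so coincidence = 0.44), expected double-crossover frequency = 0.241 × 0.178 × 0.44 = 0.01888.
Expected number = 0.01888 × 1874 = 35.37 ≈ 35.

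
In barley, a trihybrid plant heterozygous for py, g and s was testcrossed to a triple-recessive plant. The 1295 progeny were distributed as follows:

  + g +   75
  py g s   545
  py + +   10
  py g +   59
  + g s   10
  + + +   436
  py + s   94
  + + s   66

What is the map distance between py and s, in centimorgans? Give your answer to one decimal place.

The two most frequent reciprocal classes, + + + and py g s, are the parental types, so the F1 was + + + / py g s.
The two rarest classes, py + + and + g s, are the double crossovers. Comparing them with the parentals, only the py allele has switched, so py is the middle locus and the order is g – py – s.
Crossovers in the py–s interval produce the single-crossover classes + + s and py g + (66 + 59 = 125) plus the double crossovers (20).
RF(py–s) = (125 + 20) / 1295 = 145/1295 = 0.1120 → 11.2 centimorgans.

11.2 centimorgans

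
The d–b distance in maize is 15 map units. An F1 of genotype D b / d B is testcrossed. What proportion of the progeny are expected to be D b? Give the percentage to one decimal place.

42.5%

A map distance of 15 map units corresponds to a recombination frequency of 0.150.
The F1 is D b / d B, so D b is a parental gamete class with expected frequency (1 − r)/2 = 0.850/2 = 0.4250.
That is 0.4250 = 42.5% of the progeny.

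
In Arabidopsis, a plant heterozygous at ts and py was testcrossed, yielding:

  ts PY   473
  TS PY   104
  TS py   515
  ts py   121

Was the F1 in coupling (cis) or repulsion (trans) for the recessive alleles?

The two most frequent classes are TS py (515) and ts PY (473); these are the parental (non-recombinant) types.
So the F1 carried TS py on one chromosome and ts PY on the other — the recessive alleles are on opposite chromosomes (trans / repulsion).

trans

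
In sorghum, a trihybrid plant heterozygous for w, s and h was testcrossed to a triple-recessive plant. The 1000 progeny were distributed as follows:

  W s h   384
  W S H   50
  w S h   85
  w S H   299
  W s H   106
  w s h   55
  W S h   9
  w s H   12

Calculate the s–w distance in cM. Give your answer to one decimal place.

12.6 cM

The two most frequent reciprocal classes, w S H and W s h, are the parental types, so the F1 was w S H / W s h.
The two rarest classes, w s H and W S h, are the double crossovers. Comparing them with the parentals, only the s allele has switched, so s is the middle locus and the order is h – s – w.
Crossovers in the s–w interval produce the single-crossover classes W S H and w s h (50 + 55 = 105) plus the double crossovers (21).
RF(s–w) = (105 + 21) / 1000 = 126/1000 = 0.1260 → 12.6 cM.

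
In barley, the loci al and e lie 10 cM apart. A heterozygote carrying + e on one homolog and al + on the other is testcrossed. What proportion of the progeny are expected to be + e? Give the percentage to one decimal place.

A map distance of 10 cM corresponds to a recombination frequency of 0.100.
The F1 is + e / al +, so + e is a parental gamete class with expected frequency (1 − r)/2 = 0.900/2 = 0.4500.
That is 0.4500 = 45.0% of the progeny.

45.0%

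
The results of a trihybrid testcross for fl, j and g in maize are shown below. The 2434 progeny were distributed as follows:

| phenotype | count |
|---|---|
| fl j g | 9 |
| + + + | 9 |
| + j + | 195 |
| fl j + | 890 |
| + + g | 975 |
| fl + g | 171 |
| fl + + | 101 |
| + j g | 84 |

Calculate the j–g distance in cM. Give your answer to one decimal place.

8.3 cM

The two most frequent reciprocal classes, fl j + and + + g, are the parental types, so the F1 was fl j + / + + g.
The two rarest classes, fl j g and + + +, are the double crossovers. Comparing them with the parentals, only the g allele has switched, so g is the middle locus and the order is j – g – fl.
Crossovers in the j–g interval produce the single-crossover classes fl + + and + j g (101 + 84 = 185) plus the double crossovers (18).
RF(j–g) = (185 + 18) / 2434 = 203/2434 = 0.0834 → 8.3 cM.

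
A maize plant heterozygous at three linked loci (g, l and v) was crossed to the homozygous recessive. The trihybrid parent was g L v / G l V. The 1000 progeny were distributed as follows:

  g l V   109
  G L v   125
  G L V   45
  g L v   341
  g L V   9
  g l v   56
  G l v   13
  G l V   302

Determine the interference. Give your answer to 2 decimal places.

0.30

The two rarest classes, g L V and G l v, are the double crossovers. Comparing them with the parentals, only the v allele has switched, so v is the middle locus and the order is l – v – g.
l–v: (101 + 22)/1000 = 0.1230; v–g: (234 + 22)/1000 = 0.2560.
Expected DCO frequency = 0.1230 × 0.2560 ≈ 0.03149; observed = 22/1000 ≈ 0.02200.
Coefficient of coincidence = 0.02200/0.03149 ≈ 0.70; interference = 1 − 0.70 = 0.30.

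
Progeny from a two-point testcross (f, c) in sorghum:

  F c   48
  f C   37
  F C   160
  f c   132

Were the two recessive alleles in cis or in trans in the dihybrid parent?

cis

The two most frequent classes are F C (160) and f c (132); these are the parental (non-recombinant) types.
So the F1 carried F C on one chromosome and f c on the other — the recessive alleles are on the same chromosome (cis / coupling).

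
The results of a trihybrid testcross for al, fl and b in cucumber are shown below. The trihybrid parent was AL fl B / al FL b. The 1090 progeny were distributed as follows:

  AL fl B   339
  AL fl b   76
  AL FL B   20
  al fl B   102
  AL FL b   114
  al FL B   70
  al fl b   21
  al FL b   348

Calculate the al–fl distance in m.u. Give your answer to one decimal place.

23.6 m.u.

The two rarest classes, AL FL B and al fl b, are the double crossovers. Comparing them with the parentals, only the fl allele has switched, so fl is the middle locus and the order is al – fl – b.
Crossovers in the al–fl interval produce the single-crossover classes al fl B and AL FL b (102 + 114 = 216) plus the double crossovers (41).
RF(al–fl) = (216 + 41) / 1090 = 257/1090 = 0.2358 → 23.6 m.u.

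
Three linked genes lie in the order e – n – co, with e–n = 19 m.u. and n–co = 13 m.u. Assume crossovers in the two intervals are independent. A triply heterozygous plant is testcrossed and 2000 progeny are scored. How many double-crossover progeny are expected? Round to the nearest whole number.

Map distances give recombination frequencies of 0.190 and 0.130 for the two intervals.
With no interference, expected double-crossover frequency = 0.190 × 0.130 = 0.02470.
Expected number = 0.02470 × 2000 = 49.40 ≈ 49.

49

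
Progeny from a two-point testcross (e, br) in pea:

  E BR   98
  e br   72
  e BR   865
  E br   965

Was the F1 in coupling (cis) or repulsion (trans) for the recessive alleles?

trans

The two most frequent classes are E br (965) and e BR (865); these are the parental (non-recombinant) types.
So the F1 carried E br on one chromosome and e BR on the other — the recessive alleles are on opposite chromosomes (trans / repulsion).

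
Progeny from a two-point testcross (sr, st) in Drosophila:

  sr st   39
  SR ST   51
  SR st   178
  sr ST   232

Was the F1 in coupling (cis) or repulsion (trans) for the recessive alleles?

trans

The two most frequent classes are SR st (178) and sr ST (232); these are the parental (non-recombinant) types.
So the F1 carried SR st on one chromosome and sr ST on the other — the recessive alleles are on opposite chromosomes (trans / repulsion).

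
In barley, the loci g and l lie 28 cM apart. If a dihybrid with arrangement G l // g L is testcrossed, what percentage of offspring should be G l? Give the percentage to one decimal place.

36.0%

A map distance of 28 cM corresponds to a recombination frequency of 0.280.
The F1 is G l / g L, so G l is a parental gamete class with expected frequency (1 − r)/2 = 0.720/2 = 0.3600.
That is 0.3600 = 36.0% of the progeny.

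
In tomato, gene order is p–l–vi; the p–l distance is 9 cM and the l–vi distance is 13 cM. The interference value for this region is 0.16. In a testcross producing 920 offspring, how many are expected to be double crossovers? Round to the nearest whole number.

9

Map distances give recombination frequencies of 0.090 and 0.130 for the two intervals.
With interference 0.16 (so coincidence = 0.84), expected double-crossover frequency = 0.090 × 0.130 × 0.84 = 0.00983.
Expected number = 0.00983 × 920 = 9.04 ≈ 9.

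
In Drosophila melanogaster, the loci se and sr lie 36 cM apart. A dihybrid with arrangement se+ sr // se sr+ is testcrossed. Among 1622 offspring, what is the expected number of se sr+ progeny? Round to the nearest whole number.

519

A map distance of 36 cM corresponds to a recombination frequency of 0.360.
The F1 is se+ sr / se sr+, so se sr+ is a parental gamete class with expected frequency (1 − r)/2 = 0.640/2 = 0.3200.
Expected number = 0.3200 × 1622 = 519.04 ≈ 519.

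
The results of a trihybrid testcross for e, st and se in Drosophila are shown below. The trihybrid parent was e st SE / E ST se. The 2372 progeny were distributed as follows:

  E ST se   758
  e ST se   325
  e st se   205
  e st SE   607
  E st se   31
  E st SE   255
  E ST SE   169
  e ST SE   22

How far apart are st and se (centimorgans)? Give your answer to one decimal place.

18.0 centimorgans

The two rarest classes, e ST SE and E st se, are the double crossovers. Comparing them with the parentals, only the st allele has switched, so st is the middle locus and the order is e – st – se.
Crossovers in the st–se interval produce the single-crossover classes e st se and E ST SE (205 + 169 = 374) plus the double crossovers (53).
RF(st–se) = (374 + 53) / 2372 = 427/2372 = 0.1800 → 18.0 centimorgans.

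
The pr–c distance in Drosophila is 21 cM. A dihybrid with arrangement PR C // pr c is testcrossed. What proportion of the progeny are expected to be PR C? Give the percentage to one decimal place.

A map distance of 21 cM corresponds to a recombination frequency of 0.210.
The F1 is PR C / pr c, so PR C is a parental gamete class with expected frequency (1 − r)/2 = 0.790/2 = 0.3950.
That is 0.3950 = 39.5% of the progeny.

39.5%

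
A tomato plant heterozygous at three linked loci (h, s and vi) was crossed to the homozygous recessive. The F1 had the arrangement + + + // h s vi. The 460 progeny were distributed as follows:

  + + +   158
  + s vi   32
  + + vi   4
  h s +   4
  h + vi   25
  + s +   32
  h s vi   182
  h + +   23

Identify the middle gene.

vi

The two rarest classes, + + vi and h s +, are the double crossovers. Comparing them with the parentals, only the vi allele has switched, so vi is the middle locus and the order is h – vi – s.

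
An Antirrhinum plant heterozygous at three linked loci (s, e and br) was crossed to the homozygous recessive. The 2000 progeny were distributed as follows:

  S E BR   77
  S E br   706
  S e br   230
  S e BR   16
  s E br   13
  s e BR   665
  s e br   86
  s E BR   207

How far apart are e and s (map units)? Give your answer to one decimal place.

23.3 map units

The two most frequent reciprocal classes, s e BR and S E br, are the parental types, so the F1 was s e BR / S E br.
The two rarest classes, S e BR and s E br, are the double crossovers. Comparing them with the parentals, only the s allele has switched, so s is the middle locus and the order is e – s – br.
Crossovers in the e–s interval produce the single-crossover classes s E BR and S e br (207 + 230 = 437) plus the double crossovers (29).
RF(e–s) = (437 + 29) / 2000 = 466/2000 = 0.2330 → 23.3 map units.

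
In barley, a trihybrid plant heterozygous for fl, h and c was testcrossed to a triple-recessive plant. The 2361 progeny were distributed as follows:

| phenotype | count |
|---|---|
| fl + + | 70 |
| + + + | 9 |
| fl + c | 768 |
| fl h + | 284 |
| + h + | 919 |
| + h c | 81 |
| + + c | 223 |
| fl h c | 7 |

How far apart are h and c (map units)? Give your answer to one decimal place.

7.1 map units

The two most frequent reciprocal classes, + h + and fl + c, are the parental types, so the F1 was + h + / fl + c.
The two rarest classes, + + + and fl h c, are the double crossovers. Comparing them with the parentals, only the h allele has switched, so h is the middle locus and the order is c – h – fl.
Crossovers in the c–h interval produce the single-crossover classes + h c and fl + + (81 + 70 = 151) plus the double crossovers (16).
RF(c–h) = (151 + 16) / 2361 = 167/2361 = 0.0707 → 7.1 map units.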